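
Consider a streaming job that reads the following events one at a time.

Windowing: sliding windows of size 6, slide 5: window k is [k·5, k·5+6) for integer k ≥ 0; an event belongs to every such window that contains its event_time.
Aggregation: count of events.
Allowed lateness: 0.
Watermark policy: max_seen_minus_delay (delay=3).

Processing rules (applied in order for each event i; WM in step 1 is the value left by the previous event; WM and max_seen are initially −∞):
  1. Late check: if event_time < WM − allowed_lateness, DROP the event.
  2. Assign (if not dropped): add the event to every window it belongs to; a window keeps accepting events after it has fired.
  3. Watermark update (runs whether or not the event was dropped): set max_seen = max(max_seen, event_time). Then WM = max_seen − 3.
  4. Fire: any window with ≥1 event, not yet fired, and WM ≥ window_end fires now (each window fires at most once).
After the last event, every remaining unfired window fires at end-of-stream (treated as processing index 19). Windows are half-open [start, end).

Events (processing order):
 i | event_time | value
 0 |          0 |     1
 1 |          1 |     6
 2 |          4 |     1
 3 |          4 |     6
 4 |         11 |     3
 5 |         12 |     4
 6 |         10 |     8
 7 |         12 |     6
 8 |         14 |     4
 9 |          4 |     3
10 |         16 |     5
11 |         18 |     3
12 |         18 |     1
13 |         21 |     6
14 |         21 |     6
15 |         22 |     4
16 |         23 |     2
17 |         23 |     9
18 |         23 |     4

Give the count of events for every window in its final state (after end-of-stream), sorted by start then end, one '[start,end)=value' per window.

i=0 t=0 v=1: → [0,6); WM=-3
i=1 t=1 v=6: → [0,6); WM=-2
i=2 t=4 v=1: → [0,6); WM=1
i=3 t=4 v=6: → [0,6); WM=1
i=4 t=11 v=3: → [10,16); WM=8; [0,6) fires=4
i=5 t=12 v=4: → [10,16); WM=9
i=6 t=10 v=8: → [10,16),[5,11); WM=9
i=7 t=12 v=6: → [10,16); WM=9
i=8 t=14 v=4: → [10,16); WM=11; [5,11) fires=1
i=9 t=4 v=3: DROP (t<11-0); WM=11
i=10 t=16 v=5: → [15,21); WM=13
i=11 t=18 v=3: → [15,21); WM=15
i=12 t=18 v=1: → [15,21); WM=15
i=13 t=21 v=6: → [20,26); WM=18; [10,16) fires=5
i=14 t=21 v=6: → [20,26); WM=18
i=15 t=22 v=4: → [20,26); WM=19
i=16 t=23 v=2: → [20,26); WM=20
i=17 t=23 v=9: → [20,26); WM=20
i=18 t=23 v=4: → [20,26); WM=20

[0,6)=4 [5,11)=1 [10,16)=5 [15,21)=3 [20,26)=6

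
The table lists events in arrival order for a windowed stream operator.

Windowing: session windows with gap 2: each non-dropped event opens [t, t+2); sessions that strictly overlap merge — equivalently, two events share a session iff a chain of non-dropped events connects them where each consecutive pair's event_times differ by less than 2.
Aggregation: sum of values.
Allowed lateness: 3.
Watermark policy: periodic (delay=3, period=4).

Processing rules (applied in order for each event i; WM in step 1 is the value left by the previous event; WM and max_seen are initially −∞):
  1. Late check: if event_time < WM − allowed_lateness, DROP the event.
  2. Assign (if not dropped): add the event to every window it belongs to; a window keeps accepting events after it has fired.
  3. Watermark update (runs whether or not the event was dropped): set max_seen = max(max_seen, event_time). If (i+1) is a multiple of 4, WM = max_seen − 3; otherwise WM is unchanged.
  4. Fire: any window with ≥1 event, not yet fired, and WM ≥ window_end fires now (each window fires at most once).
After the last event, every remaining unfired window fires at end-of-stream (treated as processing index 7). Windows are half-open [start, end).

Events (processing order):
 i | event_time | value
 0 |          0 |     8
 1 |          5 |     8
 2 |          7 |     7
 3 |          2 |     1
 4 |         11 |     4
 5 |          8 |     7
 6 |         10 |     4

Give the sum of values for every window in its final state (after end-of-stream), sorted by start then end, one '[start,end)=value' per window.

[0,2)=8 [2,4)=1 [5,7)=8 [7,10)=14 [10,13)=8

i=0 t=0 v=8: → [0,2); WM=−∞
i=1 t=5 v=8: → [5,7); WM=−∞
i=2 t=7 v=7: → [7,9); WM=−∞
i=3 t=2 v=1: → [2,4); WM=4
i=4 t=11 v=4: → [11,13); WM=4
i=5 t=8 v=7: → [7,10); WM=4
i=6 t=10 v=4: → [10,13); WM=4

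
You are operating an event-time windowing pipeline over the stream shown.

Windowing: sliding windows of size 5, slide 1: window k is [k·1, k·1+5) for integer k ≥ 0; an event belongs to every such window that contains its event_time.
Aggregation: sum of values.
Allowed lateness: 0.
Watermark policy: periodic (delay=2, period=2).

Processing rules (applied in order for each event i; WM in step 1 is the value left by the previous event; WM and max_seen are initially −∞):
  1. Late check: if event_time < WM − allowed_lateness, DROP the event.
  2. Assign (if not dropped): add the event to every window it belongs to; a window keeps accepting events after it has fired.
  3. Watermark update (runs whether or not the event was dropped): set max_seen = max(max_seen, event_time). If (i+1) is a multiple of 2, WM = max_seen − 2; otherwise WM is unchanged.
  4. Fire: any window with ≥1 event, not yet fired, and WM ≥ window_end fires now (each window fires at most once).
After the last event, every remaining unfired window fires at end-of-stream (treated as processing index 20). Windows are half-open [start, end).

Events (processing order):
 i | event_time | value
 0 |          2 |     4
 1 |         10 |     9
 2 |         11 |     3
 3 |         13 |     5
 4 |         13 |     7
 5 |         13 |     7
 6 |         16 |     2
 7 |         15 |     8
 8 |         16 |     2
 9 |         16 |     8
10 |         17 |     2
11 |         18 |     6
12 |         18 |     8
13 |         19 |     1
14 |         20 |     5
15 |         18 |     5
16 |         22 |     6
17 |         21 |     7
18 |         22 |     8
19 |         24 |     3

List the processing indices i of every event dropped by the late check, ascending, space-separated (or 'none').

i=0 t=2 v=4: → [2,7),[1,6),[0,5); WM=−∞
i=1 t=10 v=9: → [10,15),[9,14),[8,13),[7,12),[6,11); WM=8; [0,5) fires=4 [1,6) fires=4 [2,7) fires=4
i=2 t=11 v=3: → [11,16),[10,15),[9,14),[8,13),[7,12); WM=8
i=3 t=13 v=5: → [13,18),[12,17),[11,16),[10,15),[9,14); WM=11; [6,11) fires=9
i=4 t=13 v=7: → [13,18),[12,17),[11,16),[10,15),[9,14); WM=11
i=5 t=13 v=7: → [13,18),[12,17),[11,16),[10,15),[9,14); WM=11
i=6 t=16 v=2: → [16,21),[15,20),[14,19),[13,18),[12,17); WM=11
i=7 t=15 v=8: → [15,20),[14,19),[13,18),[12,17),[11,16); WM=14; [7,12) fires=12 [8,13) fires=12 [9,14) fires=31
i=8 t=16 v=2: → [16,21),[15,20),[14,19),[13,18),[12,17); WM=14
i=9 t=16 v=8: → [16,21),[15,20),[14,19),[13,18),[12,17); WM=14
i=10 t=17 v=2: → [17,22),[16,21),[15,20),[14,19),[13,18); WM=14
i=11 t=18 v=6: → [18,23),[17,22),[16,21),[15,20),[14,19); WM=16; [10,15) fires=31 [11,16) fires=30
i=12 t=18 v=8: → [18,23),[17,22),[16,21),[15,20),[14,19); WM=16
i=13 t=19 v=1: → [19,24),[18,23),[17,22),[16,21),[15,20); WM=17; [12,17) fires=39
i=14 t=20 v=5: → [20,25),[19,24),[18,23),[17,22),[16,21); WM=17
i=15 t=18 v=5: → [18,23),[17,22),[16,21),[15,20),[14,19); WM=18; [13,18) fires=41
i=16 t=22 v=6: → [22,27),[21,26),[20,25),[19,24),[18,23); WM=18
i=17 t=21 v=7: → [21,26),[20,25),[19,24),[18,23),[17,22); WM=20; [14,19) fires=41 [15,20) fires=42
i=18 t=22 v=8: → [22,27),[21,26),[20,25),[19,24),[18,23); WM=20
i=19 t=24 v=3: → [24,29),[23,28),[22,27),[21,26),[20,25); WM=22; [16,21) fires=39 [17,22) fires=34

none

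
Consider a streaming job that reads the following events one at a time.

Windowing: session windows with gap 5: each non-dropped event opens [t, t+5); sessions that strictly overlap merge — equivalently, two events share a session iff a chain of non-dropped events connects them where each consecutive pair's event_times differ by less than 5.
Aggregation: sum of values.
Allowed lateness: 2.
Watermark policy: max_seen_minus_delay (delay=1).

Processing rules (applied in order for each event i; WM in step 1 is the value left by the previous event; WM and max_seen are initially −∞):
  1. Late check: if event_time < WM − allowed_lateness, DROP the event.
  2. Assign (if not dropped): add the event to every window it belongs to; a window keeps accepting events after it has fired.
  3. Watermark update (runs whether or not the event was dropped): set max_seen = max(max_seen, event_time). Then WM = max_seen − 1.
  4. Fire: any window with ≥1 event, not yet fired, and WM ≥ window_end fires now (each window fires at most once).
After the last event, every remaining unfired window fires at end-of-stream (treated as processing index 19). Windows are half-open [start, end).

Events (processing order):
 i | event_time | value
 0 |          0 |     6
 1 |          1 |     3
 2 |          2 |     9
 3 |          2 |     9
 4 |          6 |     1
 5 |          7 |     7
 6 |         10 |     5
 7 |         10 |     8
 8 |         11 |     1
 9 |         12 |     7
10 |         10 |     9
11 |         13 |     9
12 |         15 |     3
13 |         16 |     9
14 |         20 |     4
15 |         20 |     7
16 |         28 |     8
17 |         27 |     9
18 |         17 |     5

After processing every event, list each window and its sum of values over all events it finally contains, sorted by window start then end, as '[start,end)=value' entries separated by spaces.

i=0 t=0 v=6: → [0,5); WM=-1
i=1 t=1 v=3: → [0,6); WM=0
i=2 t=2 v=9: → [0,7); WM=1
i=3 t=2 v=9: → [0,7); WM=1
i=4 t=6 v=1: → [0,11); WM=5
i=5 t=7 v=7: → [0,12); WM=6
i=6 t=10 v=5: → [0,15); WM=9
i=7 t=10 v=8: → [0,15); WM=9
i=8 t=11 v=1: → [0,16); WM=10
i=9 t=12 v=7: → [0,17); WM=11
i=10 t=10 v=9: → [0,17); WM=11
i=11 t=13 v=9: → [0,18); WM=12
i=12 t=15 v=3: → [0,20); WM=14
i=13 t=16 v=9: → [0,21); WM=15
i=14 t=20 v=4: → [0,25); WM=19
i=15 t=20 v=7: → [0,25); WM=19
i=16 t=28 v=8: → [28,33); WM=27
i=17 t=27 v=9: → [27,33); WM=27
i=18 t=17 v=5: DROP (t<27-2); WM=27

[0,25)=97 [27,33)=17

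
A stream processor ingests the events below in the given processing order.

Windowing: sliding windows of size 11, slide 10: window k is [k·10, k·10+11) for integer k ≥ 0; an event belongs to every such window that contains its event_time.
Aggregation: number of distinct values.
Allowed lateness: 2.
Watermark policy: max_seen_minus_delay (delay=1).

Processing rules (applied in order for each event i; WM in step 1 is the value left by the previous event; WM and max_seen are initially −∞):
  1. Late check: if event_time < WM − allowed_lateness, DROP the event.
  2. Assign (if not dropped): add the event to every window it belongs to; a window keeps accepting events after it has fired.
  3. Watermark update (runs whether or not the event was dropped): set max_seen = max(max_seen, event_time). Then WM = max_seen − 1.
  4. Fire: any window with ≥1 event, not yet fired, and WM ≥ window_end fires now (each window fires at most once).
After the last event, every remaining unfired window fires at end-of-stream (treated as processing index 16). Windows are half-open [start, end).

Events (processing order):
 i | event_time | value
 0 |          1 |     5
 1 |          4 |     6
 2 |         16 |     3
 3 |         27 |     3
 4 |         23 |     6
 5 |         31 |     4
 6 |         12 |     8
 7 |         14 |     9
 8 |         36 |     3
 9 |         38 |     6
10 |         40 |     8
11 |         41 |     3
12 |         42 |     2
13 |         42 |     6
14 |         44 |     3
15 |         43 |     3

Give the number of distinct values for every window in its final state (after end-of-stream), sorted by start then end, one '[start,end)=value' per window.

i=0 t=1 v=5: → [0,11); WM=0
i=1 t=4 v=6: → [0,11); WM=3
i=2 t=16 v=3: → [10,21); WM=15; [0,11) fires=2
i=3 t=27 v=3: → [20,31); WM=26; [10,21) fires=1
i=4 t=23 v=6: DROP (t<26-2); WM=26
i=5 t=31 v=4: → [30,41); WM=30
i=6 t=12 v=8: DROP (t<30-2); WM=30
i=7 t=14 v=9: DROP (t<30-2); WM=30
i=8 t=36 v=3: → [30,41); WM=35; [20,31) fires=1
i=9 t=38 v=6: → [30,41); WM=37
i=10 t=40 v=8: → [40,51),[30,41); WM=39
i=11 t=41 v=3: → [40,51); WM=40
i=12 t=42 v=2: → [40,51); WM=41; [30,41) fires=4
i=13 t=42 v=6: → [40,51); WM=41
i=14 t=44 v=3: → [40,51); WM=43
i=15 t=43 v=3: → [40,51); WM=43

[0,11)=2 [10,21)=1 [20,31)=1 [30,41)=4 [40,51)=4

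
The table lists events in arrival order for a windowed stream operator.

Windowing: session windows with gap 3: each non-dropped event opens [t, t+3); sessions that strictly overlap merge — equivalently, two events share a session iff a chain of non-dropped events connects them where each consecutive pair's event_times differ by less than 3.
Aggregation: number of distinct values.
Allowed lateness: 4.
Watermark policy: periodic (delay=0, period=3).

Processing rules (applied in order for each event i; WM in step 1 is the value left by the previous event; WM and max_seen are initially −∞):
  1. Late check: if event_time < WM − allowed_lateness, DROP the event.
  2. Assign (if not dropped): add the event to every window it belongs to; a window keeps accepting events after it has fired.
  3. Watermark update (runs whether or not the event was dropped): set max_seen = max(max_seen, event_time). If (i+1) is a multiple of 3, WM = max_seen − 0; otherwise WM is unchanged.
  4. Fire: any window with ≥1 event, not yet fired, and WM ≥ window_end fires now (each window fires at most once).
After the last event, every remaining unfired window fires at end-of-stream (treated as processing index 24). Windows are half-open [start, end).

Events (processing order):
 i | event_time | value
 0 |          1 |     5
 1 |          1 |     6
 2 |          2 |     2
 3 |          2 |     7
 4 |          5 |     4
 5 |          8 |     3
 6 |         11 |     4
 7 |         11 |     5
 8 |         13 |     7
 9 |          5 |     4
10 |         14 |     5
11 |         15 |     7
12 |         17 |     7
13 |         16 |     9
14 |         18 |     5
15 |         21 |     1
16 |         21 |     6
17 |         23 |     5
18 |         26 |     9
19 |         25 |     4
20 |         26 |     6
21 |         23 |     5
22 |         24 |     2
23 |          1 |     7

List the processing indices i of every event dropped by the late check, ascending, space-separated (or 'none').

9 23

i=0 t=1 v=5: → [1,4); WM=−∞
i=1 t=1 v=6: → [1,4); WM=−∞
i=2 t=2 v=2: → [1,5); WM=2
i=3 t=2 v=7: → [1,5); WM=2
i=4 t=5 v=4: → [5,8); WM=2
i=5 t=8 v=3: → [8,11); WM=8
i=6 t=11 v=4: → [11,14); WM=8
i=7 t=11 v=5: → [11,14); WM=8
i=8 t=13 v=7: → [11,16); WM=13
i=9 t=5 v=4: DROP (t<13-4); WM=13
i=10 t=14 v=5: → [11,17); WM=13
i=11 t=15 v=7: → [11,18); WM=15
i=12 t=17 v=7: → [11,20); WM=15
i=13 t=16 v=9: → [11,20); WM=15
i=14 t=18 v=5: → [11,21); WM=18
i=15 t=21 v=1: → [21,24); WM=18
i=16 t=21 v=6: → [21,24); WM=18
i=17 t=23 v=5: → [21,26); WM=23
i=18 t=26 v=9: → [26,29); WM=23
i=19 t=25 v=4: → [21,29); WM=23
i=20 t=26 v=6: → [21,29); WM=26
i=21 t=23 v=5: → [21,29); WM=26
i=22 t=24 v=2: → [21,29); WM=26
i=23 t=1 v=7: DROP (t<26-4); WM=26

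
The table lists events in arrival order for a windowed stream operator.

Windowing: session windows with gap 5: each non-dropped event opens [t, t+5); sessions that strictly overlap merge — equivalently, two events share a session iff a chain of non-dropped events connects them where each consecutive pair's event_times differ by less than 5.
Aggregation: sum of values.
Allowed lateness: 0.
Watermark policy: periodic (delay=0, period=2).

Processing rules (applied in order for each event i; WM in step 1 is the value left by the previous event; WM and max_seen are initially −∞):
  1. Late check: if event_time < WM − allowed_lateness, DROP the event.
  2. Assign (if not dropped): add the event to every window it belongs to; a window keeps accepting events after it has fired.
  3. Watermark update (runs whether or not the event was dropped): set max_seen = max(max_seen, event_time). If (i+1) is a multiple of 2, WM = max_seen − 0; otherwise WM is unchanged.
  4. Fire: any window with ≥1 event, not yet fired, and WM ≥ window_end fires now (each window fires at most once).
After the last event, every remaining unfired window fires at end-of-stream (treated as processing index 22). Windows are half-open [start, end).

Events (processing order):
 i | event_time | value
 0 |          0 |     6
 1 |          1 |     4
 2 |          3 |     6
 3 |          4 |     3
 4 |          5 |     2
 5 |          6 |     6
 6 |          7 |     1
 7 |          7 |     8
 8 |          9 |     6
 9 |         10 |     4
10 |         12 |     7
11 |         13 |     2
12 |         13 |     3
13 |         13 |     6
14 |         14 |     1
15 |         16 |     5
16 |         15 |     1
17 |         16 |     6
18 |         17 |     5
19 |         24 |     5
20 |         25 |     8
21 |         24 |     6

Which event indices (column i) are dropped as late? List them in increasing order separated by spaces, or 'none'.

16

i=0 t=0 v=6: → [0,5); WM=−∞
i=1 t=1 v=4: → [0,6); WM=1
i=2 t=3 v=6: → [0,8); WM=1
i=3 t=4 v=3: → [0,9); WM=4
i=4 t=5 v=2: → [0,10); WM=4
i=5 t=6 v=6: → [0,11); WM=6
i=6 t=7 v=1: → [0,12); WM=6
i=7 t=7 v=8: → [0,12); WM=7
i=8 t=9 v=6: → [0,14); WM=7
i=9 t=10 v=4: → [0,15); WM=10
i=10 t=12 v=7: → [0,17); WM=10
i=11 t=13 v=2: → [0,18); WM=13
i=12 t=13 v=3: → [0,18); WM=13
i=13 t=13 v=6: → [0,18); WM=13
i=14 t=14 v=1: → [0,19); WM=13
i=15 t=16 v=5: → [0,21); WM=16
i=16 t=15 v=1: DROP (t<16-0); WM=16
i=17 t=16 v=6: → [0,21); WM=16
i=18 t=17 v=5: → [0,22); WM=16
i=19 t=24 v=5: → [24,29); WM=24
i=20 t=25 v=8: → [24,30); WM=24
i=21 t=24 v=6: → [24,30); WM=25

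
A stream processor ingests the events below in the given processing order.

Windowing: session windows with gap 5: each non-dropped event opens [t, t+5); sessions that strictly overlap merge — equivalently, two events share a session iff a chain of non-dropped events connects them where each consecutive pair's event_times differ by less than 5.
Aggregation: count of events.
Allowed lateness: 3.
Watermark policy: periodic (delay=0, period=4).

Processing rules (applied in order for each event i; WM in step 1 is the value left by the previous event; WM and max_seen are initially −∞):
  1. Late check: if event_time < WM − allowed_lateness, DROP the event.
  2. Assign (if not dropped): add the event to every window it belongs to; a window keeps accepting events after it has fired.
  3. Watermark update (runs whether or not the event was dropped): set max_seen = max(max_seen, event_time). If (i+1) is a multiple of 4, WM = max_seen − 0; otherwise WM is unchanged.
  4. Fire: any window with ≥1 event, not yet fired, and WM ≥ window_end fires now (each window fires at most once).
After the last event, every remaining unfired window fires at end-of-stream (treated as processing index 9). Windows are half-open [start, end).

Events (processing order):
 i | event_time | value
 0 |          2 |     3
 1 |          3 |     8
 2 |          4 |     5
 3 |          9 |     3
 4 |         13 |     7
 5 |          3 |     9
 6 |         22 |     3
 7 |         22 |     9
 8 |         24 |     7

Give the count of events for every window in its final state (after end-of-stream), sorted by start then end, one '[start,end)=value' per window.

[2,9)=3 [9,18)=2 [22,29)=3

i=0 t=2 v=3: → [2,7); WM=−∞
i=1 t=3 v=8: → [2,8); WM=−∞
i=2 t=4 v=5: → [2,9); WM=−∞
i=3 t=9 v=3: → [9,14); WM=9
i=4 t=13 v=7: → [9,18); WM=9
i=5 t=3 v=9: DROP (t<9-3); WM=9
i=6 t=22 v=3: → [22,27); WM=9
i=7 t=22 v=9: → [22,27); WM=22
i=8 t=24 v=7: → [22,29); WM=22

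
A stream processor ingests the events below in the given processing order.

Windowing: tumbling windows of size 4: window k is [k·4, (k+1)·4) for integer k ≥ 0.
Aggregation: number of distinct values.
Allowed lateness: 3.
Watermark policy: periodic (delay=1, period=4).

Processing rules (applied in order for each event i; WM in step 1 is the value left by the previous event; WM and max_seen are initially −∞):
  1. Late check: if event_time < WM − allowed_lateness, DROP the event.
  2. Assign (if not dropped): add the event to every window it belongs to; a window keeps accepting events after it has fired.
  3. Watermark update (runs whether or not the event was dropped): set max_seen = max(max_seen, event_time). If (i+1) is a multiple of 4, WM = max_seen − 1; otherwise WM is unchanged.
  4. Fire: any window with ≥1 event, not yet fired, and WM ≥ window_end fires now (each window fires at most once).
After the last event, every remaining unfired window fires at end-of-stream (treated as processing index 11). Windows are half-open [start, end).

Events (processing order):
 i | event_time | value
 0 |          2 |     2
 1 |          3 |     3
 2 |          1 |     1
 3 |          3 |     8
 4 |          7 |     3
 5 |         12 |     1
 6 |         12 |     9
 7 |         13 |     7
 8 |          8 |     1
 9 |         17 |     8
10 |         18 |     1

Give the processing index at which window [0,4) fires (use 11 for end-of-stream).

7

i=0 t=2 v=2: → [0,4); WM=−∞
i=1 t=3 v=3: → [0,4); WM=−∞
i=2 t=1 v=1: → [0,4); WM=−∞
i=3 t=3 v=8: → [0,4); WM=2
i=4 t=7 v=3: → [4,8); WM=2
i=5 t=12 v=1: → [12,16); WM=2
i=6 t=12 v=9: → [12,16); WM=2
i=7 t=13 v=7: → [12,16); WM=12; [0,4) fires=4 [4,8) fires=1
i=8 t=8 v=1: DROP (t<12-3); WM=12
i=9 t=17 v=8: → [16,20); WM=12
i=10 t=18 v=1: → [16,20); WM=12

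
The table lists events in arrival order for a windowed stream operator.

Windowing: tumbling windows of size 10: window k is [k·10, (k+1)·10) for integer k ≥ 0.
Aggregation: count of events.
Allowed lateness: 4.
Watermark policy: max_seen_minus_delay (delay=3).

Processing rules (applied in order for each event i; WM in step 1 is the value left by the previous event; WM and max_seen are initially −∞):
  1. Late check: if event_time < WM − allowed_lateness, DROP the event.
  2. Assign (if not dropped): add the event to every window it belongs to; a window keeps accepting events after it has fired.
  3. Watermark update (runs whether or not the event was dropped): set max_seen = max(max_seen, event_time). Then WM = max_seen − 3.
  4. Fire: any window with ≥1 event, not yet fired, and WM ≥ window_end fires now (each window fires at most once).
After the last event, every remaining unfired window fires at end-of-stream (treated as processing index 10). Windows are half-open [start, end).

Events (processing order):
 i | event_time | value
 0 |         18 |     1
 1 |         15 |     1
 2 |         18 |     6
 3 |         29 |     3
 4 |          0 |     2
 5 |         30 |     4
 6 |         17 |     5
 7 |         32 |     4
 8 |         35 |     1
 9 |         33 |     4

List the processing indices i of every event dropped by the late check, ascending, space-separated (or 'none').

i=0 t=18 v=1: → [10,20); WM=15
i=1 t=15 v=1: → [10,20); WM=15
i=2 t=18 v=6: → [10,20); WM=15
i=3 t=29 v=3: → [20,30); WM=26; [10,20) fires=3
i=4 t=0 v=2: DROP (t<26-4); WM=26
i=5 t=30 v=4: → [30,40); WM=27
i=6 t=17 v=5: DROP (t<27-4); WM=27
i=7 t=32 v=4: → [30,40); WM=29
i=8 t=35 v=1: → [30,40); WM=32; [20,30) fires=1
i=9 t=33 v=4: → [30,40); WM=32

4 6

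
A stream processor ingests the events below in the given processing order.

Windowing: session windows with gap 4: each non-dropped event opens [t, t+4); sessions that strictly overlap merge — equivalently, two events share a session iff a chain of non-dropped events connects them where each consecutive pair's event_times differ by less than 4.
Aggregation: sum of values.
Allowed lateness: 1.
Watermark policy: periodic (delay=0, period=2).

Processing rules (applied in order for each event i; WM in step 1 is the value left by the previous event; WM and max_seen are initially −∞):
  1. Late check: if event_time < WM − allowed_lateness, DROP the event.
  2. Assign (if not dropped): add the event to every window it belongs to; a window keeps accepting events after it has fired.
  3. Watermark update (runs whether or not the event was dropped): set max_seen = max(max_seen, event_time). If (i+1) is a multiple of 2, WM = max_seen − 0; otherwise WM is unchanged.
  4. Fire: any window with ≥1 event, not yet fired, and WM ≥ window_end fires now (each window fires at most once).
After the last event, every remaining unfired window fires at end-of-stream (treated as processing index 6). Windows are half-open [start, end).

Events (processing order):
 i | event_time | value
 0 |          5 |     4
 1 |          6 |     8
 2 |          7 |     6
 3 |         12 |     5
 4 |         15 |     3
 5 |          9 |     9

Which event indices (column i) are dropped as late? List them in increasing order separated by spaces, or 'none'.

5

i=0 t=5 v=4: → [5,9); WM=−∞
i=1 t=6 v=8: → [5,10); WM=6
i=2 t=7 v=6: → [5,11); WM=6
i=3 t=12 v=5: → [12,16); WM=12
i=4 t=15 v=3: → [12,19); WM=12
i=5 t=9 v=9: DROP (t<12-1); WM=15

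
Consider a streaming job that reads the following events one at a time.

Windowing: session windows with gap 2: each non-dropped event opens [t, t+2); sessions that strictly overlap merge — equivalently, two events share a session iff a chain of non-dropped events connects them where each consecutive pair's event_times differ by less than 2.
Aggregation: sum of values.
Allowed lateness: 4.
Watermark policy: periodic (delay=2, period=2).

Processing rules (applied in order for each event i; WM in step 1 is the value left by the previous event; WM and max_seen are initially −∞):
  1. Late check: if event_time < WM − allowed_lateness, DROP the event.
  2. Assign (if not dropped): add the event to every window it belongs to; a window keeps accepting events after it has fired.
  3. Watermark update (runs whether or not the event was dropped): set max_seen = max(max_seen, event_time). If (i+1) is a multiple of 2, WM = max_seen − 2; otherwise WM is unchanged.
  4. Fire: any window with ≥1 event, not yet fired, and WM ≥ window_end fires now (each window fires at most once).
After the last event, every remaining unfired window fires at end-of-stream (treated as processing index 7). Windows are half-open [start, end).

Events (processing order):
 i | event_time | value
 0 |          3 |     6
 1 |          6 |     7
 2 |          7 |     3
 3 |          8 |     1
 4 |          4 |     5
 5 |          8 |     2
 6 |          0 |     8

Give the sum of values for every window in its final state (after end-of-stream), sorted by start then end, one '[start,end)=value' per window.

i=0 t=3 v=6: → [3,5); WM=−∞
i=1 t=6 v=7: → [6,8); WM=4
i=2 t=7 v=3: → [6,9); WM=4
i=3 t=8 v=1: → [6,10); WM=6
i=4 t=4 v=5: → [3,6); WM=6
i=5 t=8 v=2: → [6,10); WM=6
i=6 t=0 v=8: DROP (t<6-4); WM=6

[3,6)=11 [6,10)=13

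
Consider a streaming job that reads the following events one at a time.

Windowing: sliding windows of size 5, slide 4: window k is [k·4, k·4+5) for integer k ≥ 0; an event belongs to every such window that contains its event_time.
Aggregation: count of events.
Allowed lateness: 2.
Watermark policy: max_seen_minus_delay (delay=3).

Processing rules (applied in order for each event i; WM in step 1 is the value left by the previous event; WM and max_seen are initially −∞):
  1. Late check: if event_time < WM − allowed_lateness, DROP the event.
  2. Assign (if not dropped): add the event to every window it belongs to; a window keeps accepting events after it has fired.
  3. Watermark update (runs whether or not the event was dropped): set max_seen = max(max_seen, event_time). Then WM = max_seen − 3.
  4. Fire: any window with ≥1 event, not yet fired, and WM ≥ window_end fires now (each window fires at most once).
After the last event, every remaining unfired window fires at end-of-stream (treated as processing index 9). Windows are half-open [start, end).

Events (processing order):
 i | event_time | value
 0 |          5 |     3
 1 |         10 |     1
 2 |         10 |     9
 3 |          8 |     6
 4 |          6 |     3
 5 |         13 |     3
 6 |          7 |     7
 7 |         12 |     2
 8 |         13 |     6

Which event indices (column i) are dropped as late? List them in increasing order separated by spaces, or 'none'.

i=0 t=5 v=3: → [4,9); WM=2
i=1 t=10 v=1: → [8,13); WM=7
i=2 t=10 v=9: → [8,13); WM=7
i=3 t=8 v=6: → [8,13),[4,9); WM=7
i=4 t=6 v=3: → [4,9); WM=7
i=5 t=13 v=3: → [12,17); WM=10; [4,9) fires=3
i=6 t=7 v=7: DROP (t<10-2); WM=10
i=7 t=12 v=2: → [12,17),[8,13); WM=10
i=8 t=13 v=6: → [12,17); WM=10

6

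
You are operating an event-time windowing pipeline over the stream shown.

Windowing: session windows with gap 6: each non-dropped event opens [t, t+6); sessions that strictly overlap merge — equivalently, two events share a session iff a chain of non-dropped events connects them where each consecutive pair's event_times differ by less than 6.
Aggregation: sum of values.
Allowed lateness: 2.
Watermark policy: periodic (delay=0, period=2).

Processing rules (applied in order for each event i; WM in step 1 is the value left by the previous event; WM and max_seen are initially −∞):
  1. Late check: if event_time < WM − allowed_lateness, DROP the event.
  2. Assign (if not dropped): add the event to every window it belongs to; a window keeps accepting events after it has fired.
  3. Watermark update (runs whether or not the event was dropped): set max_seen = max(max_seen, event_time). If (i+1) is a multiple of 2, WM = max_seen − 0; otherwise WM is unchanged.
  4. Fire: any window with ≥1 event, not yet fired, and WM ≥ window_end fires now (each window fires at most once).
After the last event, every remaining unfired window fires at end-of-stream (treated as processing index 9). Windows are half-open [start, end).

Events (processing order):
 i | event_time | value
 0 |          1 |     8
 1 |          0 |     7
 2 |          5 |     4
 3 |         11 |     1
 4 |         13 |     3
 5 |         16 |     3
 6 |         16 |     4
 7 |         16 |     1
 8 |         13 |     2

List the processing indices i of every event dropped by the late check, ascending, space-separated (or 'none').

8

i=0 t=1 v=8: → [1,7); WM=−∞
i=1 t=0 v=7: → [0,7); WM=1
i=2 t=5 v=4: → [0,11); WM=1
i=3 t=11 v=1: → [11,17); WM=11
i=4 t=13 v=3: → [11,19); WM=11
i=5 t=16 v=3: → [11,22); WM=16
i=6 t=16 v=4: → [11,22); WM=16
i=7 t=16 v=1: → [11,22); WM=16
i=8 t=13 v=2: DROP (t<16-2); WM=16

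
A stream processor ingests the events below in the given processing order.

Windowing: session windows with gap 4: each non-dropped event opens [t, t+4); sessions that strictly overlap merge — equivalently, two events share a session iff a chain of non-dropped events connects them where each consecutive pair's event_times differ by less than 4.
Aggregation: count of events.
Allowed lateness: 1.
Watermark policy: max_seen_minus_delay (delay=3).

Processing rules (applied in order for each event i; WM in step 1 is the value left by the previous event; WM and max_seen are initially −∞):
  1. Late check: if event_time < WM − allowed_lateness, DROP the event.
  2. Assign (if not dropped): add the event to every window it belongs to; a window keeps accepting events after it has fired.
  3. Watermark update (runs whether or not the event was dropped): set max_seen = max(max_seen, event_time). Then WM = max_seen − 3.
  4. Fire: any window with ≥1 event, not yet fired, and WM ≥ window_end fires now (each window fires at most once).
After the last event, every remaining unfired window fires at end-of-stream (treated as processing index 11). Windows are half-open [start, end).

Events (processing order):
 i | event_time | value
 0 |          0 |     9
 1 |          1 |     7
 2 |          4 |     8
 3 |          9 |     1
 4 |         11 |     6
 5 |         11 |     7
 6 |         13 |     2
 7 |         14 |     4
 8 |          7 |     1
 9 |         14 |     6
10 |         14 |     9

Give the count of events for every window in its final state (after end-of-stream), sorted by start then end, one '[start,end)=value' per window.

i=0 t=0 v=9: → [0,4); WM=-3
i=1 t=1 v=7: → [0,5); WM=-2
i=2 t=4 v=8: → [0,8); WM=1
i=3 t=9 v=1: → [9,13); WM=6
i=4 t=11 v=6: → [9,15); WM=8
i=5 t=11 v=7: → [9,15); WM=8
i=6 t=13 v=2: → [9,17); WM=10
i=7 t=14 v=4: → [9,18); WM=11
i=8 t=7 v=1: DROP (t<11-1); WM=11
i=9 t=14 v=6: → [9,18); WM=11
i=10 t=14 v=9: → [9,18); WM=11

[0,8)=3 [9,18)=7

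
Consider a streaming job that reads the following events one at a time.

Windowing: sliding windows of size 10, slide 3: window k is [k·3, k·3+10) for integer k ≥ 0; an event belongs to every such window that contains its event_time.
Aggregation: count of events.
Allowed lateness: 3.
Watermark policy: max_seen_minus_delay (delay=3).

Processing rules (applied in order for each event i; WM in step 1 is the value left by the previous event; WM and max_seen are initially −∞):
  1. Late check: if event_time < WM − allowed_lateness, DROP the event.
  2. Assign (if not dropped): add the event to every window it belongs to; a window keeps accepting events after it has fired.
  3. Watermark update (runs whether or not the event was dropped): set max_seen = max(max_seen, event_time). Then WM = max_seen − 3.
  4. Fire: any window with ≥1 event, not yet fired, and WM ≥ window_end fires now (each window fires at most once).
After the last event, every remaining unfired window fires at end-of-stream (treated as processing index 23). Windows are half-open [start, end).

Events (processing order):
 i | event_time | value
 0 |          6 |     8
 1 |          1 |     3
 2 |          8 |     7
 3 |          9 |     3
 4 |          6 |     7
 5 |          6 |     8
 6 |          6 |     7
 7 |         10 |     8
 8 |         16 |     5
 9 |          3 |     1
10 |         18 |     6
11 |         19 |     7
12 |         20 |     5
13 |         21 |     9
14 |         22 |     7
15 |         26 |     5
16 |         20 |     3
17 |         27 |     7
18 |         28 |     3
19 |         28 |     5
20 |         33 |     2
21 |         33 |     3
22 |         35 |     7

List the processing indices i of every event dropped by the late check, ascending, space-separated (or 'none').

9

i=0 t=6 v=8: → [6,16),[3,13),[0,10); WM=3
i=1 t=1 v=3: → [0,10); WM=3
i=2 t=8 v=7: → [6,16),[3,13),[0,10); WM=5
i=3 t=9 v=3: → [9,19),[6,16),[3,13),[0,10); WM=6
i=4 t=6 v=7: → [6,16),[3,13),[0,10); WM=6
i=5 t=6 v=8: → [6,16),[3,13),[0,10); WM=6
i=6 t=6 v=7: → [6,16),[3,13),[0,10); WM=6
i=7 t=10 v=8: → [9,19),[6,16),[3,13); WM=7
i=8 t=16 v=5: → [15,25),[12,22),[9,19); WM=13; [0,10) fires=7 [3,13) fires=7
i=9 t=3 v=1: DROP (t<13-3); WM=13
i=10 t=18 v=6: → [18,28),[15,25),[12,22),[9,19); WM=15
i=11 t=19 v=7: → [18,28),[15,25),[12,22); WM=16; [6,16) fires=7
i=12 t=20 v=5: → [18,28),[15,25),[12,22); WM=17
i=13 t=21 v=9: → [21,31),[18,28),[15,25),[12,22); WM=18
i=14 t=22 v=7: → [21,31),[18,28),[15,25); WM=19; [9,19) fires=4
i=15 t=26 v=5: → [24,34),[21,31),[18,28); WM=23; [12,22) fires=5
i=16 t=20 v=3: → [18,28),[15,25),[12,22); WM=23
i=17 t=27 v=7: → [27,37),[24,34),[21,31),[18,28); WM=24
i=18 t=28 v=3: → [27,37),[24,34),[21,31); WM=25; [15,25) fires=7
i=19 t=28 v=5: → [27,37),[24,34),[21,31); WM=25
i=20 t=33 v=2: → [33,43),[30,40),[27,37),[24,34); WM=30; [18,28) fires=8
i=21 t=33 v=3: → [33,43),[30,40),[27,37),[24,34); WM=30
i=22 t=35 v=7: → [33,43),[30,40),[27,37); WM=32; [21,31) fires=6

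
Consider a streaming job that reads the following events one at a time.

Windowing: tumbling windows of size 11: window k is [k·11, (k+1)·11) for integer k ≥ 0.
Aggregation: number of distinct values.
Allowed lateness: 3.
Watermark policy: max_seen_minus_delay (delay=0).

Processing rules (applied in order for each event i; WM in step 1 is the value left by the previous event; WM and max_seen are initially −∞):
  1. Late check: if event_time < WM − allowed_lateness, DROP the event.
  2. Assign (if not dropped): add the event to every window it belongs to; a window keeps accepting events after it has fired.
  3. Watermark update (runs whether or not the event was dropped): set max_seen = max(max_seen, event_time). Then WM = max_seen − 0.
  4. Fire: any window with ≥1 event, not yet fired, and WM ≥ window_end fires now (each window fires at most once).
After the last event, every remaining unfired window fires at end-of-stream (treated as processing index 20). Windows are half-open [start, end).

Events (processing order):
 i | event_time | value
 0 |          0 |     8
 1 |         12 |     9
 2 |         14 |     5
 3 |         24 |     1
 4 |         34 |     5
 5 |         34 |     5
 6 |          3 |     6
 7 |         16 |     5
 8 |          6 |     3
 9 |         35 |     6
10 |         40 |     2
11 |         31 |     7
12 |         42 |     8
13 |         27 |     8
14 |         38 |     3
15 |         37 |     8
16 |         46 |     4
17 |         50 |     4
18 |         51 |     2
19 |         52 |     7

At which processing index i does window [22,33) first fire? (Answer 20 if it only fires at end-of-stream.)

4

i=0 t=0 v=8: → [0,11); WM=0
i=1 t=12 v=9: → [11,22); WM=12; [0,11) fires=1
i=2 t=14 v=5: → [11,22); WM=14
i=3 t=24 v=1: → [22,33); WM=24; [11,22) fires=2
i=4 t=34 v=5: → [33,44); WM=34; [22,33) fires=1
i=5 t=34 v=5: → [33,44); WM=34
i=6 t=3 v=6: DROP (t<34-3); WM=34
i=7 t=16 v=5: DROP (t<34-3); WM=34
i=8 t=6 v=3: DROP (t<34-3); WM=34
i=9 t=35 v=6: → [33,44); WM=35
i=10 t=40 v=2: → [33,44); WM=40
i=11 t=31 v=7: DROP (t<40-3); WM=40
i=12 t=42 v=8: → [33,44); WM=42
i=13 t=27 v=8: DROP (t<42-3); WM=42
i=14 t=38 v=3: DROP (t<42-3); WM=42
i=15 t=37 v=8: DROP (t<42-3); WM=42
i=16 t=46 v=4: → [44,55); WM=46; [33,44) fires=4
i=17 t=50 v=4: → [44,55); WM=50
i=18 t=51 v=2: → [44,55); WM=51
i=19 t=52 v=7: → [44,55); WM=52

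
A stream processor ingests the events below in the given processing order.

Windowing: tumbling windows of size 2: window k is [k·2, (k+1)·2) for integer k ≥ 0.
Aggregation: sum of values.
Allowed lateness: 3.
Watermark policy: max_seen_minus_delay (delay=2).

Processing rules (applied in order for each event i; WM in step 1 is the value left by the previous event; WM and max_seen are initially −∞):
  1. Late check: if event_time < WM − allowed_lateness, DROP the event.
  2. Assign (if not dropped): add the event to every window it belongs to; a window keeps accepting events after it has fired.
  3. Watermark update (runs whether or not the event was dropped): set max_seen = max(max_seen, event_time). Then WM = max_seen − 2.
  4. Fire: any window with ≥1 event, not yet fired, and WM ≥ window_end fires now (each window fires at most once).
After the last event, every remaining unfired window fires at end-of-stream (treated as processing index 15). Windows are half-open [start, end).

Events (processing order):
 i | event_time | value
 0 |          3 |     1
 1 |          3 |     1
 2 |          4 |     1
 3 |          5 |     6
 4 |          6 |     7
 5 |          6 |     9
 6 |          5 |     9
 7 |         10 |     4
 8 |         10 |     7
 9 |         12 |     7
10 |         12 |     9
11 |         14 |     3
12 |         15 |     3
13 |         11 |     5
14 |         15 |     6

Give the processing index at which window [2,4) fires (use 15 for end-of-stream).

4

i=0 t=3 v=1: → [2,4); WM=1
i=1 t=3 v=1: → [2,4); WM=1
i=2 t=4 v=1: → [4,6); WM=2
i=3 t=5 v=6: → [4,6); WM=3
i=4 t=6 v=7: → [6,8); WM=4; [2,4) fires=2
i=5 t=6 v=9: → [6,8); WM=4
i=6 t=5 v=9: → [4,6); WM=4
i=7 t=10 v=4: → [10,12); WM=8; [4,6) fires=16 [6,8) fires=16
i=8 t=10 v=7: → [10,12); WM=8
i=9 t=12 v=7: → [12,14); WM=10
i=10 t=12 v=9: → [12,14); WM=10
i=11 t=14 v=3: → [14,16); WM=12; [10,12) fires=11
i=12 t=15 v=3: → [14,16); WM=13
i=13 t=11 v=5: → [10,12); WM=13
i=14 t=15 v=6: → [14,16); WM=13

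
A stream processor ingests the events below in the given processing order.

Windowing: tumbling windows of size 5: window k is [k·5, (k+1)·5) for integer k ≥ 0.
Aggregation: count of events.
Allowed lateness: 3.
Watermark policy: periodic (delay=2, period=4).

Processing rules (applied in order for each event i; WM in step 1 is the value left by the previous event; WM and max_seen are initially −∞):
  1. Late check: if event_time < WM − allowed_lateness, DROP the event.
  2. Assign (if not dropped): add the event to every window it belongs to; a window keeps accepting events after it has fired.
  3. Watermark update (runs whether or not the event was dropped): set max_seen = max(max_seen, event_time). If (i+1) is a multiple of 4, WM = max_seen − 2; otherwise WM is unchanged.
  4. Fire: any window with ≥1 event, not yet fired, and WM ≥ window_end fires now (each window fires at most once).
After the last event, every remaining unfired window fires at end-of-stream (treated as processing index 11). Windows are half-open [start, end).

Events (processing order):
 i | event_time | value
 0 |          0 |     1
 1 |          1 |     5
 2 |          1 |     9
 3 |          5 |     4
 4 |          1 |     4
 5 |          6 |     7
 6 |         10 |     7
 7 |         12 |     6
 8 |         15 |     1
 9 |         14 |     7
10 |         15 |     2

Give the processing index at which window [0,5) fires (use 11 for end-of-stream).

7

i=0 t=0 v=1: → [0,5); WM=−∞
i=1 t=1 v=5: → [0,5); WM=−∞
i=2 t=1 v=9: → [0,5); WM=−∞
i=3 t=5 v=4: → [5,10); WM=3
i=4 t=1 v=4: → [0,5); WM=3
i=5 t=6 v=7: → [5,10); WM=3
i=6 t=10 v=7: → [10,15); WM=3
i=7 t=12 v=6: → [10,15); WM=10; [0,5) fires=4 [5,10) fires=2
i=8 t=15 v=1: → [15,20); WM=10
i=9 t=14 v=7: → [10,15); WM=10
i=10 t=15 v=2: → [15,20); WM=10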